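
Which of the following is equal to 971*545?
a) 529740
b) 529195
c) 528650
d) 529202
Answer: b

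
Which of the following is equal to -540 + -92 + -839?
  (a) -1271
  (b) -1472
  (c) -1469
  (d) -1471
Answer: d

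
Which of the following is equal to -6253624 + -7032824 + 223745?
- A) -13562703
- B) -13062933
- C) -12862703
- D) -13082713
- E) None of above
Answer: E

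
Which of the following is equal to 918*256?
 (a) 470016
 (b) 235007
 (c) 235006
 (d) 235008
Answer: d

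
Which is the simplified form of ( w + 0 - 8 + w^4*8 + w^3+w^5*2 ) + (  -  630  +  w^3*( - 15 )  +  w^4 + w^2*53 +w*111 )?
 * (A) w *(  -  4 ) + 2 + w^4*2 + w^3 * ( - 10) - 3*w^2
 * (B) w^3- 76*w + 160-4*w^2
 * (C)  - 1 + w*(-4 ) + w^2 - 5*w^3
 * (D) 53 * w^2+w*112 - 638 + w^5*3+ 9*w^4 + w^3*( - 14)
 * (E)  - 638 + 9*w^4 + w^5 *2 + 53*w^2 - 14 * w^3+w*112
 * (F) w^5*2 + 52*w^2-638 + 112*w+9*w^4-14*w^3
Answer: E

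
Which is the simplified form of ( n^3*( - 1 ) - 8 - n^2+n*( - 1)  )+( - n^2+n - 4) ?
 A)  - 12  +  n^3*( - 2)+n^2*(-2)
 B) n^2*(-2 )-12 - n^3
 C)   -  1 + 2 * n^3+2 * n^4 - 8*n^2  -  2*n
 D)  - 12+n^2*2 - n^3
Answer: B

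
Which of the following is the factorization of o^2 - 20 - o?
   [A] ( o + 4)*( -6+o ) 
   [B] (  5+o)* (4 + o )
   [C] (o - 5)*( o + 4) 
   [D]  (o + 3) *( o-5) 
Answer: C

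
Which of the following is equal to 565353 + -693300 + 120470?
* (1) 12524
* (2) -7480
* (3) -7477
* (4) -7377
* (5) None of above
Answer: 3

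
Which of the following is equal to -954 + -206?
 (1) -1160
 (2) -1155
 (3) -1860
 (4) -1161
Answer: 1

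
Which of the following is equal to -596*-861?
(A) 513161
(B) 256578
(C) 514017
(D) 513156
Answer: D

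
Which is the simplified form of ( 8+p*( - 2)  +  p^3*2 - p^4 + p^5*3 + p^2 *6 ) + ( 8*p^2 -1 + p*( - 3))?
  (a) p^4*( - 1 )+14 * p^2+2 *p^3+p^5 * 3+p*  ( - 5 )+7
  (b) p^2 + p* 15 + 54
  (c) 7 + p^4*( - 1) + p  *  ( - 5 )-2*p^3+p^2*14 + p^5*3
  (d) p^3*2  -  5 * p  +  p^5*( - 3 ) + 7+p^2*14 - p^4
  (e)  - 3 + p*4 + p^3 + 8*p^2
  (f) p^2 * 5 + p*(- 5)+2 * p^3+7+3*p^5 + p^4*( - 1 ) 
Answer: a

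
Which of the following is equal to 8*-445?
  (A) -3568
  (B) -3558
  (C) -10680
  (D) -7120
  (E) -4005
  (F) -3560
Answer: F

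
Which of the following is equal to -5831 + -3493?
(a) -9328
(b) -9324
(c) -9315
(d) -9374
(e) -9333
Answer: b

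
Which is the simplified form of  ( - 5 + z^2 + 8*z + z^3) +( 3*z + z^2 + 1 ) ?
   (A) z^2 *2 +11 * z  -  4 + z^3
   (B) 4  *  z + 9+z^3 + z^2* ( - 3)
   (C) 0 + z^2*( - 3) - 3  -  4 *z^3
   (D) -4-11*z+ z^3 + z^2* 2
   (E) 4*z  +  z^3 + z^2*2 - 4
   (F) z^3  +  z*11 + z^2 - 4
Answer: A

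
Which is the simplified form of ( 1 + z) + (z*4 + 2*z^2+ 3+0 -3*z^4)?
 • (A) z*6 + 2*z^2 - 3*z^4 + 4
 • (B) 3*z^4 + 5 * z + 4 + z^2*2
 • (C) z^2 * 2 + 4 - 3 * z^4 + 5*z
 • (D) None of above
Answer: C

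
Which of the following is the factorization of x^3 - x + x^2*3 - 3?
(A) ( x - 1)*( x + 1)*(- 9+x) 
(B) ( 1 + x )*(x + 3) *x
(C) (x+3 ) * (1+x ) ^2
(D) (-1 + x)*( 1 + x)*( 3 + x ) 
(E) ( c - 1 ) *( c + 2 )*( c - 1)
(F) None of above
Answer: D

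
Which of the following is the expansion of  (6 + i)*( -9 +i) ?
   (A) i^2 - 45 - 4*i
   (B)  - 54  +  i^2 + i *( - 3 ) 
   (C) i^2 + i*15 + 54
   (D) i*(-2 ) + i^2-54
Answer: B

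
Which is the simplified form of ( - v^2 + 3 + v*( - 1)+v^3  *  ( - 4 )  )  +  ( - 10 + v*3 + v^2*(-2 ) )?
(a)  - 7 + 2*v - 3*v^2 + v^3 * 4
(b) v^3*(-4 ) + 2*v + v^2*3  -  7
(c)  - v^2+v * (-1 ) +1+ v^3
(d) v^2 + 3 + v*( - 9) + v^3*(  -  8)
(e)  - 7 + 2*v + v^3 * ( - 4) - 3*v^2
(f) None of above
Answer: e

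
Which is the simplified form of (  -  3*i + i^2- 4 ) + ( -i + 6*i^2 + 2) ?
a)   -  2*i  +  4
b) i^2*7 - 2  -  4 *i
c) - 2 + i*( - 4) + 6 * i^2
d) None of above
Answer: b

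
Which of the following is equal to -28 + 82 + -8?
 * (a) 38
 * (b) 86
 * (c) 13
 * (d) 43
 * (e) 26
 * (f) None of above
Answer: f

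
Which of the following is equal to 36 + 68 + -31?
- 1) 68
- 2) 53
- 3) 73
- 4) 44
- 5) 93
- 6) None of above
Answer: 3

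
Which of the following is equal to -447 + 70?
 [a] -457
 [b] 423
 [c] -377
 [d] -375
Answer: c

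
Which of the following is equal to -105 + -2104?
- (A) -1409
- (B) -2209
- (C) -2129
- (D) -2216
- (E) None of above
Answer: B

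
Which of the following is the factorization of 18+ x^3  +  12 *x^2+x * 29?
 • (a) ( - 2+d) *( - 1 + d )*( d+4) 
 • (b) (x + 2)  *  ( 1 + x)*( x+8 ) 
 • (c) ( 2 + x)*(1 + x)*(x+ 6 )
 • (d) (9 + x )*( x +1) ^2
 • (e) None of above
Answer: e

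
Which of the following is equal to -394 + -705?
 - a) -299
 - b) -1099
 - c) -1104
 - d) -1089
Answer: b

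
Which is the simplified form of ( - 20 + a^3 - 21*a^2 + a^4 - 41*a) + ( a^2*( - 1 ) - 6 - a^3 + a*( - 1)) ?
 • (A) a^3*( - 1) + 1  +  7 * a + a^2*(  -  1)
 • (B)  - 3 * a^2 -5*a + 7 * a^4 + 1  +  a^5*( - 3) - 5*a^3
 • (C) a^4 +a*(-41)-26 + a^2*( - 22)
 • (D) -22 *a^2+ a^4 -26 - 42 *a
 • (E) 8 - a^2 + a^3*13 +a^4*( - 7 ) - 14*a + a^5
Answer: D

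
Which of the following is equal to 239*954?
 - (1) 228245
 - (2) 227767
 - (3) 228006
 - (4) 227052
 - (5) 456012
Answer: 3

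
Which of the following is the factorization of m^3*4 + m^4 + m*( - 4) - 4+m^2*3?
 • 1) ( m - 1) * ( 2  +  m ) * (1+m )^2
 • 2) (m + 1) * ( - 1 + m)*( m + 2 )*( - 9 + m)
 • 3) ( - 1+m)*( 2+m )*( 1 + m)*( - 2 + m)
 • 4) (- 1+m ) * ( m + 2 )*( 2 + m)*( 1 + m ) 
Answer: 4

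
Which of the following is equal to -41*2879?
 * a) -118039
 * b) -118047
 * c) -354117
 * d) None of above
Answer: a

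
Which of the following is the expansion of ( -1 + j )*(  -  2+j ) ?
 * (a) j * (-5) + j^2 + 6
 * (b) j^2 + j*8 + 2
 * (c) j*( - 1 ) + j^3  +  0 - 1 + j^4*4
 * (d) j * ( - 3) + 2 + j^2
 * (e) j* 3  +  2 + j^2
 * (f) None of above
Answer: d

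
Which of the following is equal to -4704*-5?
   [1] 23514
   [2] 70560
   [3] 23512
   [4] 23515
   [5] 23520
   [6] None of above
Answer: 5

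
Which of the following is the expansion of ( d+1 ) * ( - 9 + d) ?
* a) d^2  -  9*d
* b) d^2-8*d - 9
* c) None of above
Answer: b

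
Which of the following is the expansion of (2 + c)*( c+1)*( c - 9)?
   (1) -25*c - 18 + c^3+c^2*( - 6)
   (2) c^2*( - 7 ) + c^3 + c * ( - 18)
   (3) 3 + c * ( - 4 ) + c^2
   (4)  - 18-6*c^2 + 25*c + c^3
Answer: 1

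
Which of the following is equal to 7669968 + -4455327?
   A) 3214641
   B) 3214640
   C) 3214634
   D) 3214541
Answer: A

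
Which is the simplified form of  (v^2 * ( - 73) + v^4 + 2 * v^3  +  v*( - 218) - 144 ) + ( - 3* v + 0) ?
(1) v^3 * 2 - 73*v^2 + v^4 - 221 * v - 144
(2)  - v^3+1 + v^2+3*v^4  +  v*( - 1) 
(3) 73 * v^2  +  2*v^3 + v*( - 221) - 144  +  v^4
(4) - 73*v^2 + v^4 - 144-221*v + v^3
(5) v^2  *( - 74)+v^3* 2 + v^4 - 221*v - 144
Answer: 1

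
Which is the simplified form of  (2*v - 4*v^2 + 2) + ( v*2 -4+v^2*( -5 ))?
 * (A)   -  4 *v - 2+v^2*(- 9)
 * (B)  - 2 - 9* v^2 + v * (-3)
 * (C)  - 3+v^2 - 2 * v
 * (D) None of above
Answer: D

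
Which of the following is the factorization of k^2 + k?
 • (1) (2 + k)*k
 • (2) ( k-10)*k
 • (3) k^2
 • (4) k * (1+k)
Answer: 4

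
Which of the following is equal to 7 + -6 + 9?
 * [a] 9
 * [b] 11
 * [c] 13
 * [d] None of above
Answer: d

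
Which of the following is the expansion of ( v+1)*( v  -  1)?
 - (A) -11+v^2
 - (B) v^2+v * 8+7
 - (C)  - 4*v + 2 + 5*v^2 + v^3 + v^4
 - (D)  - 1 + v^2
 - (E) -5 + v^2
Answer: D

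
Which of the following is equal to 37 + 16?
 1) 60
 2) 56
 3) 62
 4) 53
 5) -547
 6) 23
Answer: 4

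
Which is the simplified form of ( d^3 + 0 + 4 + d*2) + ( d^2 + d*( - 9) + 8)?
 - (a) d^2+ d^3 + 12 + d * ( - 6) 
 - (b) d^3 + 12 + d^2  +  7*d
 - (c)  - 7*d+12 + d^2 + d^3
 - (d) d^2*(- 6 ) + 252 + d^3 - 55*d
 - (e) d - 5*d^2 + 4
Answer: c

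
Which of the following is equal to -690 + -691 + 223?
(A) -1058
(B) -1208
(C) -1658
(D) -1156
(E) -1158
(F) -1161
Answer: E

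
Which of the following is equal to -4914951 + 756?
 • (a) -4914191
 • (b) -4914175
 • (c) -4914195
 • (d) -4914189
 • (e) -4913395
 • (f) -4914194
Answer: c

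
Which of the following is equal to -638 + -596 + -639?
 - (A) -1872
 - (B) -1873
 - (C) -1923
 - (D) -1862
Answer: B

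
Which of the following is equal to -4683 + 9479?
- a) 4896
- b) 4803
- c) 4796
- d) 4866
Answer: c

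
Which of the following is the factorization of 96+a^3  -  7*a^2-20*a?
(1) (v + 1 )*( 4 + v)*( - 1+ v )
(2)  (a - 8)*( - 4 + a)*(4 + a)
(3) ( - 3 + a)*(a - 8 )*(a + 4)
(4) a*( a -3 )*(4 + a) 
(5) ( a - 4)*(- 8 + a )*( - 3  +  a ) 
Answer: 3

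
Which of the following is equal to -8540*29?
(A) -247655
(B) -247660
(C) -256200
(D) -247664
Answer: B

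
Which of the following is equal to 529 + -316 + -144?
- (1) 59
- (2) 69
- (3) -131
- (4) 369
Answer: 2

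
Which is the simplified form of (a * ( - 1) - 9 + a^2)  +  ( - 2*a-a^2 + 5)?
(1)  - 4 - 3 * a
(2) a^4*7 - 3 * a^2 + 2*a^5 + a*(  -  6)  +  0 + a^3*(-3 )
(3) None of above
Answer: 1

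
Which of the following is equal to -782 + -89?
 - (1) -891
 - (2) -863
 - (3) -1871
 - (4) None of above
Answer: 4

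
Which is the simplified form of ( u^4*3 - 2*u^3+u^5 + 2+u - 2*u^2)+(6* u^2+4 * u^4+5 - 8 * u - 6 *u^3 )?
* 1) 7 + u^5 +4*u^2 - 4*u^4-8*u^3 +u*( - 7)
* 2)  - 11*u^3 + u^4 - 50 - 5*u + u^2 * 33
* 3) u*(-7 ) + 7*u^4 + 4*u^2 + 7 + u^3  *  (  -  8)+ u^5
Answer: 3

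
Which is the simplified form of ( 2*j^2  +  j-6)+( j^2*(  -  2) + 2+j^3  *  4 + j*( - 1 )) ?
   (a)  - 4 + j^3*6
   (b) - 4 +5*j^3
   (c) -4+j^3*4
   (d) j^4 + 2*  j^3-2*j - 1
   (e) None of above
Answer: c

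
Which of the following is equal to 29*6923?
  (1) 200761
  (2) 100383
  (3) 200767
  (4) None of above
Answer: 3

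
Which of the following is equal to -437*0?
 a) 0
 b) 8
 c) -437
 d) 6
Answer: a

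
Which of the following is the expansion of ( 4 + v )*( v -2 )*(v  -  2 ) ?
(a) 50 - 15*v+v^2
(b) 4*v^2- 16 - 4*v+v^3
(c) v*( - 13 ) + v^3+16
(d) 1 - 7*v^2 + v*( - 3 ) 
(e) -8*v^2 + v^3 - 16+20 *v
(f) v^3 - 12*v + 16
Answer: f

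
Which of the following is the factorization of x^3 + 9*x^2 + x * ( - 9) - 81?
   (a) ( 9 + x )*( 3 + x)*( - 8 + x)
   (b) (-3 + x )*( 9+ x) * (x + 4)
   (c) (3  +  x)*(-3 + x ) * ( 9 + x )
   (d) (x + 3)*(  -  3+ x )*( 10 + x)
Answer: c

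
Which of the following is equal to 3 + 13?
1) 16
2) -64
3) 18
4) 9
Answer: 1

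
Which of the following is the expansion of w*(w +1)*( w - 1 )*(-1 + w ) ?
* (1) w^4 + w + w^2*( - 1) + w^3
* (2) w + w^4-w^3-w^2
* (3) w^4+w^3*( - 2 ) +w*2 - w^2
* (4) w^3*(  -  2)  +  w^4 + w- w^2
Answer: 2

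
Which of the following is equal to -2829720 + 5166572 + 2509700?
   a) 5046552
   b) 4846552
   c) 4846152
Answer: b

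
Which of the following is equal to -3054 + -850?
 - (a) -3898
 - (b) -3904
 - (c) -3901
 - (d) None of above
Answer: b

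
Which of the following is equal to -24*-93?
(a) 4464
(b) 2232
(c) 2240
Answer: b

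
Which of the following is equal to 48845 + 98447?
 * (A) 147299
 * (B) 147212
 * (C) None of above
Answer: C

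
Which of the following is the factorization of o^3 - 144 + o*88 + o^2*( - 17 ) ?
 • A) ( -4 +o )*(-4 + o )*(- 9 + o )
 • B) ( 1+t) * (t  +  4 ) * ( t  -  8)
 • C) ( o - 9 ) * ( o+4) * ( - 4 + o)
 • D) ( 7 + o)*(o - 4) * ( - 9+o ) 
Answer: A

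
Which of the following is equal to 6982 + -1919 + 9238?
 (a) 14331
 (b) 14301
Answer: b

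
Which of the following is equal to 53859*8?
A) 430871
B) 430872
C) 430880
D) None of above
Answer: B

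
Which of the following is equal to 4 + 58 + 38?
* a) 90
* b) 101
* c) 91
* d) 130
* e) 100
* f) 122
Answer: e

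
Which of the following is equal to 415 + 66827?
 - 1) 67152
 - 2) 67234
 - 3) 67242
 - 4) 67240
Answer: 3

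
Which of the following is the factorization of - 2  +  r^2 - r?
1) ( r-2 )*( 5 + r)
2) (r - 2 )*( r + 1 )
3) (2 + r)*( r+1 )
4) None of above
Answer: 2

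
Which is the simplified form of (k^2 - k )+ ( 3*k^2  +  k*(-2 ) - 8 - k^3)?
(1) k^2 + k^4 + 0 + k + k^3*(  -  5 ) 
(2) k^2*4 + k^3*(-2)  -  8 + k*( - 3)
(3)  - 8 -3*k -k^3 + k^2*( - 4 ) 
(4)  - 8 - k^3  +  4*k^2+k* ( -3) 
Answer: 4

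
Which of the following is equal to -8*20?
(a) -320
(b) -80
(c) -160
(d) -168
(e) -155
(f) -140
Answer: c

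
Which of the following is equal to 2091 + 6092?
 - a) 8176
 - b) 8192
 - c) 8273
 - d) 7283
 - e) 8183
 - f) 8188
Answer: e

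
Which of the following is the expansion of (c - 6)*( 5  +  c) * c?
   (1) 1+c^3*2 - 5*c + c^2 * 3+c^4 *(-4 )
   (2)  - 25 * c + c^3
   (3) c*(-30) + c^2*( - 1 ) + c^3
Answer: 3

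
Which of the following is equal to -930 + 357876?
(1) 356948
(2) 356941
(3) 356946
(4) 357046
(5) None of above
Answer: 3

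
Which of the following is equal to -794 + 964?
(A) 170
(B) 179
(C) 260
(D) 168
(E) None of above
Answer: A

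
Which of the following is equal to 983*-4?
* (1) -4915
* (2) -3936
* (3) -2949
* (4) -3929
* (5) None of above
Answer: 5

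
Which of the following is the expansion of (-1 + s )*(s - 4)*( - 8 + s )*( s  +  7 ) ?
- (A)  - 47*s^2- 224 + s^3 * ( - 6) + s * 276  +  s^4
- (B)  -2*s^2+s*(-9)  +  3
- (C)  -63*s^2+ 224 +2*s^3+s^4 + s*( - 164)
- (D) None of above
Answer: A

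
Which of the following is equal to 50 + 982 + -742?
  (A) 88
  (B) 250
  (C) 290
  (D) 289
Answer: C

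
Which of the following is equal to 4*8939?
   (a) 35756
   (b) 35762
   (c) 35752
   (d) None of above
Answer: a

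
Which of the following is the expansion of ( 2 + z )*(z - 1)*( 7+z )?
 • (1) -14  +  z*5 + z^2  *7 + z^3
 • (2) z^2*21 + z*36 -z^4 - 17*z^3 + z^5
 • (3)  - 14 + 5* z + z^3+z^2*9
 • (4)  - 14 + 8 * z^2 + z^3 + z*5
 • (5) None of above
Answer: 4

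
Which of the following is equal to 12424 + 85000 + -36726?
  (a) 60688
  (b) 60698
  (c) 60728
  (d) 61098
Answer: b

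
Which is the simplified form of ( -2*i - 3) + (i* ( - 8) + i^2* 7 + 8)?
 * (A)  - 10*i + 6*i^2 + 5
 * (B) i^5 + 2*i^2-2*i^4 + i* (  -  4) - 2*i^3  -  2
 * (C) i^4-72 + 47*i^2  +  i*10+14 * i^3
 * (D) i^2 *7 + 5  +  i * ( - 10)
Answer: D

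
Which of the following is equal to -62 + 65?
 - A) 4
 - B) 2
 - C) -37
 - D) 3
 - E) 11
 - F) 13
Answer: D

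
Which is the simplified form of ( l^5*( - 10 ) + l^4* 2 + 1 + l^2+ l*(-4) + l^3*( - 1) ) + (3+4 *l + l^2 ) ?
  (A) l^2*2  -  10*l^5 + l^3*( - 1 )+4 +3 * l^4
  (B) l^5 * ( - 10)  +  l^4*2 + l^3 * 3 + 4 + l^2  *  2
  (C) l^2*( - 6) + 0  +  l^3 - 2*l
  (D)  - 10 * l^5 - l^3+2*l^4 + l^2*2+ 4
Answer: D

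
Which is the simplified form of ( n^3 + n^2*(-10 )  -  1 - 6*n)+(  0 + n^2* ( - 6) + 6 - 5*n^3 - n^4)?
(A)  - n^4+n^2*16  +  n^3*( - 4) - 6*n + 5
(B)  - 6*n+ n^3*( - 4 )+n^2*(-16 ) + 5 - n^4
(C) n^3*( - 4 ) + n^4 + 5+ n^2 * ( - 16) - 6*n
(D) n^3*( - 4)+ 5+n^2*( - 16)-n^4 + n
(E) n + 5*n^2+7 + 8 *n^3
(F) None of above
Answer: B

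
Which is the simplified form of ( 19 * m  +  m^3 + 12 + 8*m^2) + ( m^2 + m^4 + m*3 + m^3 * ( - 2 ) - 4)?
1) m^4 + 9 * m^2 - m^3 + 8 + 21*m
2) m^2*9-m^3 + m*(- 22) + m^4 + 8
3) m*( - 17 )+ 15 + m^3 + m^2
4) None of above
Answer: 4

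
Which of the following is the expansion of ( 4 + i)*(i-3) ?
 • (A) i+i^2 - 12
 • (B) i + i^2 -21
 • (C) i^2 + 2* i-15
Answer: A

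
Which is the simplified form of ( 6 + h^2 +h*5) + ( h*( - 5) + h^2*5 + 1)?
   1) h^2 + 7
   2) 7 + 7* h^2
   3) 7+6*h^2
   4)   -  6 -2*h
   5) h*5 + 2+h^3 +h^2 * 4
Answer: 3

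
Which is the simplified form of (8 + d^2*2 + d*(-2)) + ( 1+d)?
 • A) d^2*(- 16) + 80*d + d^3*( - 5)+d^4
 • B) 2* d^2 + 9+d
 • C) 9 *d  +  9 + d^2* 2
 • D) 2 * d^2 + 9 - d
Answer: D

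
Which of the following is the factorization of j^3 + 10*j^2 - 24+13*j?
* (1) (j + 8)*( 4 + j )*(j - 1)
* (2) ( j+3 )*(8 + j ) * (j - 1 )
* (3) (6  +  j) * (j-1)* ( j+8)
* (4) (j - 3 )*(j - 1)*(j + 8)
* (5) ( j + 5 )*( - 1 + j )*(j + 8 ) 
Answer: 2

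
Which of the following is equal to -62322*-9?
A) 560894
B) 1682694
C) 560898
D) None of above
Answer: C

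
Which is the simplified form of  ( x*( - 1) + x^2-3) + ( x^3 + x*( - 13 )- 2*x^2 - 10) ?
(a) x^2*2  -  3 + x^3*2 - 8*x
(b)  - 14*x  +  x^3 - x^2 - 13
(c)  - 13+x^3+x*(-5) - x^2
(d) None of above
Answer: b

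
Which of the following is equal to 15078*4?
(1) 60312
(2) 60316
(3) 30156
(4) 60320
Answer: 1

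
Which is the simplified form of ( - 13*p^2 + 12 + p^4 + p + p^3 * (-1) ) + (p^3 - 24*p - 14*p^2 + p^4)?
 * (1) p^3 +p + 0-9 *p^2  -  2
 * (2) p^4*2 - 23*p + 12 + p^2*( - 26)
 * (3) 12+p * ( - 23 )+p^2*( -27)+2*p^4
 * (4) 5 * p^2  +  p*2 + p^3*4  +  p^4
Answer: 3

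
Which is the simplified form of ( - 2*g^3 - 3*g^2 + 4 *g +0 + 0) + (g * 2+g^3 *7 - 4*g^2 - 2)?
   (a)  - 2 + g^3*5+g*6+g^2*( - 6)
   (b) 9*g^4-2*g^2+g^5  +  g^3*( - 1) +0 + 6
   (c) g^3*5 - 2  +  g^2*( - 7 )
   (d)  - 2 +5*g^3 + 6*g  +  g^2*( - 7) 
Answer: d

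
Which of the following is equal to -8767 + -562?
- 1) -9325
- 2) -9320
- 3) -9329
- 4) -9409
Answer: 3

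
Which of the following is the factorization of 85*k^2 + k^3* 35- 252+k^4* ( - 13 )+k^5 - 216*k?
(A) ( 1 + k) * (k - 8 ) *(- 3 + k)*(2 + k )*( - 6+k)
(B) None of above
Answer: B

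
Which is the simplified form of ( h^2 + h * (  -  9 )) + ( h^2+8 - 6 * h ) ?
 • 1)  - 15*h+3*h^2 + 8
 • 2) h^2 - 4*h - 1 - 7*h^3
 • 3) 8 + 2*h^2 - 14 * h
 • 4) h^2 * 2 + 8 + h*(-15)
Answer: 4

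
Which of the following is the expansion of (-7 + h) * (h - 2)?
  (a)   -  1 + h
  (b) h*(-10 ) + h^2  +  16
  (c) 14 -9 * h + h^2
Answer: c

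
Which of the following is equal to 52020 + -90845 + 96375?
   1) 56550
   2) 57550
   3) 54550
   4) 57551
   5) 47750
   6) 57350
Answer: 2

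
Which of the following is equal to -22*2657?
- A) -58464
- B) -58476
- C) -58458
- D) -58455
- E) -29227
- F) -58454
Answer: F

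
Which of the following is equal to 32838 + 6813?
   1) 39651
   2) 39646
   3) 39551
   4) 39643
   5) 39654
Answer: 1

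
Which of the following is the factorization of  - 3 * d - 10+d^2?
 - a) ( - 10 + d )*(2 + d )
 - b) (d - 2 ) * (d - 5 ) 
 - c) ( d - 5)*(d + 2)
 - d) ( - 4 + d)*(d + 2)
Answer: c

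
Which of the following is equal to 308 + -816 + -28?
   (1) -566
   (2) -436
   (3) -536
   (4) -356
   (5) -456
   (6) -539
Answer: 3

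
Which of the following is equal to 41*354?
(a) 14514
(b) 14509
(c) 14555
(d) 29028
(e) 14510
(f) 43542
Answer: a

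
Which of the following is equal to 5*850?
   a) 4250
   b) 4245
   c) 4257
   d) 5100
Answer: a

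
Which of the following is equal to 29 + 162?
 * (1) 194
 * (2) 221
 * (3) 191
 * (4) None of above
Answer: 3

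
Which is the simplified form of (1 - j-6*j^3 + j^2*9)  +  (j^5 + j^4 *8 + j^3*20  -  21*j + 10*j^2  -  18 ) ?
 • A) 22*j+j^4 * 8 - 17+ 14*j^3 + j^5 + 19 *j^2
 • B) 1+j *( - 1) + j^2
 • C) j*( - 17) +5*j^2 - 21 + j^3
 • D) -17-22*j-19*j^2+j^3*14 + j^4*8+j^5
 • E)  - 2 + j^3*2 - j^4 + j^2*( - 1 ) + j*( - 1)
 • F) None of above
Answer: F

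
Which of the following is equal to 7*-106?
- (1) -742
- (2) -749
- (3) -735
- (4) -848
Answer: 1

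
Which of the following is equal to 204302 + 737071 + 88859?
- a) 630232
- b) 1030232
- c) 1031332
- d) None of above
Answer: b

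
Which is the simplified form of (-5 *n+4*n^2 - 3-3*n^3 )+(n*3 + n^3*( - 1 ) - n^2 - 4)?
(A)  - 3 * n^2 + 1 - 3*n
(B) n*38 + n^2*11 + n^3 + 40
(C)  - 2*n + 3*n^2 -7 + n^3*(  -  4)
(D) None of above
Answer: C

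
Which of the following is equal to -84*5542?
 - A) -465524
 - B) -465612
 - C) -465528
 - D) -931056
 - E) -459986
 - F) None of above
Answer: C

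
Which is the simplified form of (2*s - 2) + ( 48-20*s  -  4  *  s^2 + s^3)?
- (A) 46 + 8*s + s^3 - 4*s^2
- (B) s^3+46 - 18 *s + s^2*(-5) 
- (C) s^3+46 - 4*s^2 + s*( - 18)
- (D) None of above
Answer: C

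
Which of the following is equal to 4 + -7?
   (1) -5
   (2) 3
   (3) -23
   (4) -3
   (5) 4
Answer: 4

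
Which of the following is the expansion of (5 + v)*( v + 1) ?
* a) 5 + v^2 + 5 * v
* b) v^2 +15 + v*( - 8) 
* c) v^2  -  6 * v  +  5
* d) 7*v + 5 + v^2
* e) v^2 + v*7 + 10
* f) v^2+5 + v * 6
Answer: f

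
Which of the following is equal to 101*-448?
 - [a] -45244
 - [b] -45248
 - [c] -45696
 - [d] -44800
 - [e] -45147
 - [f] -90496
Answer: b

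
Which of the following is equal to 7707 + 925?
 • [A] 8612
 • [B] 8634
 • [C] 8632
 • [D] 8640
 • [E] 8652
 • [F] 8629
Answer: C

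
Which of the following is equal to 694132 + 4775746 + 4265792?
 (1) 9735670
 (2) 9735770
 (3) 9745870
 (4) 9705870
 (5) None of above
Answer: 1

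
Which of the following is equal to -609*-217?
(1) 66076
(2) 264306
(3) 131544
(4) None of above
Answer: 4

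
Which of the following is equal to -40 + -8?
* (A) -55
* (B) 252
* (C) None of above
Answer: C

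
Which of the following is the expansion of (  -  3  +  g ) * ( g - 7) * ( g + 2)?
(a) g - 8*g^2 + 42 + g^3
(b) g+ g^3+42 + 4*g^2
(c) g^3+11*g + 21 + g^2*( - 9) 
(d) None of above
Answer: a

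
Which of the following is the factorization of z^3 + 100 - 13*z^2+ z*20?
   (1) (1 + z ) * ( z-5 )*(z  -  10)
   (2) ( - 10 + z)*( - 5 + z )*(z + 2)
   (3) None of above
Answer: 2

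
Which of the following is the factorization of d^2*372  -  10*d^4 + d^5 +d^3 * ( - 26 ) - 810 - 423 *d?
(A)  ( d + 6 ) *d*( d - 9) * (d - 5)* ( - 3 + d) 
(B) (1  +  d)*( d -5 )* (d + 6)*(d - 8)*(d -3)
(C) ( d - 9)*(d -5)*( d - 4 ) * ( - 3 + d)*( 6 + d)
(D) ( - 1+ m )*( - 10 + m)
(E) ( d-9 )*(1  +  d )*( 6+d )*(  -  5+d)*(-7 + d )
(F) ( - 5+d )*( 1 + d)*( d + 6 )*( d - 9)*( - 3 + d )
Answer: F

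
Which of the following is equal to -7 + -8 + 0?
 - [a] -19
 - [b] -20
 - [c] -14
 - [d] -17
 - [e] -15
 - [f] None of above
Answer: e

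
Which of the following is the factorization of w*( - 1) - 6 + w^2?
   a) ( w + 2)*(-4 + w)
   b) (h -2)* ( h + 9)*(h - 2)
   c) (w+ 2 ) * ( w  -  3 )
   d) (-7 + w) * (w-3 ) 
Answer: c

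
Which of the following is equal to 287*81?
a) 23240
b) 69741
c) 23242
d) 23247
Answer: d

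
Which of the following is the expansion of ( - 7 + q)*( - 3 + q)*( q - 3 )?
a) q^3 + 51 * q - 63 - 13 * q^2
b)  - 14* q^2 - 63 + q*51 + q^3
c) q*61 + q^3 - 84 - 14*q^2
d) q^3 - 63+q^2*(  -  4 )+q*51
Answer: a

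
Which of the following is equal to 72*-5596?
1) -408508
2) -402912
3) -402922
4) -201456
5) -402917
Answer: 2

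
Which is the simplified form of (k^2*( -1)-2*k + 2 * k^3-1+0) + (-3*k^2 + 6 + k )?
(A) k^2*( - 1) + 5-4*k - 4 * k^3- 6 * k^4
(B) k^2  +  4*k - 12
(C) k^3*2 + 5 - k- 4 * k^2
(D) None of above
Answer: C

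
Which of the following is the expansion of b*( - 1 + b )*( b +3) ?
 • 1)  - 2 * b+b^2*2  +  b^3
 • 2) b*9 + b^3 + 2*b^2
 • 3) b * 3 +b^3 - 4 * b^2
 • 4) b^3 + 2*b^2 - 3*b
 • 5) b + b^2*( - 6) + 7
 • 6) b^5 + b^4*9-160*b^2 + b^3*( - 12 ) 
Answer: 4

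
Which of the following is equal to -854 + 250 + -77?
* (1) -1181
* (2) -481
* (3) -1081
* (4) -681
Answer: 4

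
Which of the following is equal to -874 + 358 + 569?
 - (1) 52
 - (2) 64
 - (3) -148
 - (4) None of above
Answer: 4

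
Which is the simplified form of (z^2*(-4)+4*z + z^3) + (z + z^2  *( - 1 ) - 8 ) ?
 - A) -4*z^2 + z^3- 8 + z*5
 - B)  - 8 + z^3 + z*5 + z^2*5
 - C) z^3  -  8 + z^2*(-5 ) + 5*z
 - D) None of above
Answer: C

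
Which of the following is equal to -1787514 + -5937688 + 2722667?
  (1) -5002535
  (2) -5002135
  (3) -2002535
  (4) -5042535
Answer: 1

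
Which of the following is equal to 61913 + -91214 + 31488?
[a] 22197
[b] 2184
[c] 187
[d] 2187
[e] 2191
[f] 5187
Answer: d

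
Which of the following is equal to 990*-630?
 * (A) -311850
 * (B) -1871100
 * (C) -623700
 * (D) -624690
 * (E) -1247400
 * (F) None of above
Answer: C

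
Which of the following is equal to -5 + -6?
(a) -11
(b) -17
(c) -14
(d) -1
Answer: a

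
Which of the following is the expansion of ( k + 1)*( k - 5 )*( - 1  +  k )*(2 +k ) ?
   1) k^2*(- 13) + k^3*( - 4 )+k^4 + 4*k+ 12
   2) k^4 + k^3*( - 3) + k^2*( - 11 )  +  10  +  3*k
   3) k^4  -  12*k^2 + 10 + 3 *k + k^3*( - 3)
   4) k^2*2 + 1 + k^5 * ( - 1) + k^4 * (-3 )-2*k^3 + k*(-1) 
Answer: 2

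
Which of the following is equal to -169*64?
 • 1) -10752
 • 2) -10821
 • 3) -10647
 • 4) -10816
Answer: 4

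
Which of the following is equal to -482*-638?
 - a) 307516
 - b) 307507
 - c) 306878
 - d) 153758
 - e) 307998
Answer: a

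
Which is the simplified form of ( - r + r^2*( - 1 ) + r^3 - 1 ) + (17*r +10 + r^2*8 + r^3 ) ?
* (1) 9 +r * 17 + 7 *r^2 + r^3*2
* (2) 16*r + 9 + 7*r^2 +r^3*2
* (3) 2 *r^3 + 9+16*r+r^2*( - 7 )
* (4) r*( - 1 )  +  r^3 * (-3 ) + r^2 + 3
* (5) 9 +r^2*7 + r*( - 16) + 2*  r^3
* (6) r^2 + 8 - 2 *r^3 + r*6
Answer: 2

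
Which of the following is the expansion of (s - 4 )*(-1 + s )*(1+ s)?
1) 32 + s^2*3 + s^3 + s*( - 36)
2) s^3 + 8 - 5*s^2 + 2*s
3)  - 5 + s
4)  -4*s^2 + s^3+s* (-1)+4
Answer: 4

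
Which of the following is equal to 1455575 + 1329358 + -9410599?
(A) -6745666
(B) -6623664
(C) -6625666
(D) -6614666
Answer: C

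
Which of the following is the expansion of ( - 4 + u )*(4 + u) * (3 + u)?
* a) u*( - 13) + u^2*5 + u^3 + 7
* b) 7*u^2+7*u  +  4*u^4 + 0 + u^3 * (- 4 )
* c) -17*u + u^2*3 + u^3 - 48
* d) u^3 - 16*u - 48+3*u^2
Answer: d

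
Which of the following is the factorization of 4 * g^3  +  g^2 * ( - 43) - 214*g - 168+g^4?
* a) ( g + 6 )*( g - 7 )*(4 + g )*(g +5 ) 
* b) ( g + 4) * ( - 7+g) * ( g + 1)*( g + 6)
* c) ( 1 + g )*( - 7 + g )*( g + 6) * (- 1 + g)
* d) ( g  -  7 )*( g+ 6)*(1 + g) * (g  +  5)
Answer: b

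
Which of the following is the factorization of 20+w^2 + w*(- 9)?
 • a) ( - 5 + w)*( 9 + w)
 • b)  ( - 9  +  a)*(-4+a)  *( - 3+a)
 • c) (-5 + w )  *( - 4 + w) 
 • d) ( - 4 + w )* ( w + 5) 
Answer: c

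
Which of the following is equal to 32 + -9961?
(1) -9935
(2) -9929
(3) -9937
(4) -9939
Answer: 2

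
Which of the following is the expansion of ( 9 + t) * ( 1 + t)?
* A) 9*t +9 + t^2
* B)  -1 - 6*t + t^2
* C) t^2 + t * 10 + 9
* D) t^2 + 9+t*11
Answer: C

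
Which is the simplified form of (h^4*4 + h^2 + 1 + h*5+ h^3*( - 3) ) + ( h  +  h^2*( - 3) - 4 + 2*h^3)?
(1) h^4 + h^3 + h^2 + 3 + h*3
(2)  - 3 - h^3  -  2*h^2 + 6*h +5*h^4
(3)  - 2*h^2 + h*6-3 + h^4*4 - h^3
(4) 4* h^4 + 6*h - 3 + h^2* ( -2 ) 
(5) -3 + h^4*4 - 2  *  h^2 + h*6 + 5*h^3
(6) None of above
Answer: 3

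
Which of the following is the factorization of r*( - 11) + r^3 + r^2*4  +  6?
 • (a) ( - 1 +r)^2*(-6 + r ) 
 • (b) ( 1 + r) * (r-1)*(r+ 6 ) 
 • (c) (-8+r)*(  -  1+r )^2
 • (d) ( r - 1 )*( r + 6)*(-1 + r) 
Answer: d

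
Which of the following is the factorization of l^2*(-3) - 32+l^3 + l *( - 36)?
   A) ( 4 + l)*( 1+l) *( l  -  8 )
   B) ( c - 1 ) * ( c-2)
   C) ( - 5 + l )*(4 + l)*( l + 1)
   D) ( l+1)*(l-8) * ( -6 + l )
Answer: A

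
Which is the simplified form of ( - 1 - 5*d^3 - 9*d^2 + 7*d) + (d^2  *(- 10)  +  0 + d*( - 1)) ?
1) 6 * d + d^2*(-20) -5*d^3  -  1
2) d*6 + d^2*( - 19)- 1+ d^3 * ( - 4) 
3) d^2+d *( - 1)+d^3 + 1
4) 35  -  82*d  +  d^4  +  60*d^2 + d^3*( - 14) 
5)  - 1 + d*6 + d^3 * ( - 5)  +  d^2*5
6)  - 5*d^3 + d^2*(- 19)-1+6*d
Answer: 6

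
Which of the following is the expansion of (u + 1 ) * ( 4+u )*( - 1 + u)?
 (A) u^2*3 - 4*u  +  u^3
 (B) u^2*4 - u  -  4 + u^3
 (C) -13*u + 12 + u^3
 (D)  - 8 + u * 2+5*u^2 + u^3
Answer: B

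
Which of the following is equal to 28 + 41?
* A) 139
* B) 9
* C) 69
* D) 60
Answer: C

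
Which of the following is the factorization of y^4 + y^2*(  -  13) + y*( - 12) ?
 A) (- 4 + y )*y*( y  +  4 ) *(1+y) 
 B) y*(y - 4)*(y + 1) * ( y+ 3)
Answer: B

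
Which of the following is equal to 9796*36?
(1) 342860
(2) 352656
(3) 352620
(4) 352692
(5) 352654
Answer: 2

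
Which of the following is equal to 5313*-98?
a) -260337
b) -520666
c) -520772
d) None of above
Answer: d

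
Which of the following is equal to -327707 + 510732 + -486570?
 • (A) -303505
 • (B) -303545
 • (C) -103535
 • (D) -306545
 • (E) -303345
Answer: B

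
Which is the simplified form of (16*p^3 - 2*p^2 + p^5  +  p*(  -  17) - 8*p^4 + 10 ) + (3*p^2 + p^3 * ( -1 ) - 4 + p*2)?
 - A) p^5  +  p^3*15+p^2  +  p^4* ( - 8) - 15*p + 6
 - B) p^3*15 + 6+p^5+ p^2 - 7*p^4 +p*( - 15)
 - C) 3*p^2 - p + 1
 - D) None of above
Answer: A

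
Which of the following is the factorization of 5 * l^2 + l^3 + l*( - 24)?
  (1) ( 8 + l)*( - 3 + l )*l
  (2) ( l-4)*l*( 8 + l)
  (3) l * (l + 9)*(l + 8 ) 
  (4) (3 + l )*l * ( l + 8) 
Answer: 1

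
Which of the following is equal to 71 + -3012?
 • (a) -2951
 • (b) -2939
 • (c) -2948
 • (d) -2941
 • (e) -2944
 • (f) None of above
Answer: d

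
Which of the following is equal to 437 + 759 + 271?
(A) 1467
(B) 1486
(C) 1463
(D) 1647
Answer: A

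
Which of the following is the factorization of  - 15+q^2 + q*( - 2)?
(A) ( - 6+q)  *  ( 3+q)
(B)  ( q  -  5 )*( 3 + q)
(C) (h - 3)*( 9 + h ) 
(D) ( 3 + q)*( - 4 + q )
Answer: B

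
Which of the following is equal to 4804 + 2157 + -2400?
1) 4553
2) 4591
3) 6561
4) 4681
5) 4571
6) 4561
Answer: 6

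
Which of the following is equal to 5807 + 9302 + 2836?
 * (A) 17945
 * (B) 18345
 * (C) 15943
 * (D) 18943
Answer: A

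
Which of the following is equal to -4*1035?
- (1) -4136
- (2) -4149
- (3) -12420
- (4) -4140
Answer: 4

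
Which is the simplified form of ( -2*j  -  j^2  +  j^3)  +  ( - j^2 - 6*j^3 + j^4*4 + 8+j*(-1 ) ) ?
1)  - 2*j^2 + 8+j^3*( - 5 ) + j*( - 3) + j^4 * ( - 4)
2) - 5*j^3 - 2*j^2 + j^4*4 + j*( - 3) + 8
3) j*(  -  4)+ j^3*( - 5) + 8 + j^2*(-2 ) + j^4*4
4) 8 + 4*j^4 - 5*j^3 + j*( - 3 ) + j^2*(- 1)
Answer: 2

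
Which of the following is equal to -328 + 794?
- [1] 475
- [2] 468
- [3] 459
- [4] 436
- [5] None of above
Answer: 5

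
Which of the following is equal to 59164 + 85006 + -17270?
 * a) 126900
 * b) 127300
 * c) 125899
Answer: a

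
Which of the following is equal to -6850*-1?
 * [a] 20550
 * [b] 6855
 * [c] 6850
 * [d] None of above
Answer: c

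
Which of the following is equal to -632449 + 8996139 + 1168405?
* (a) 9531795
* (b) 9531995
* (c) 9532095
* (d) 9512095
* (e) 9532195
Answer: c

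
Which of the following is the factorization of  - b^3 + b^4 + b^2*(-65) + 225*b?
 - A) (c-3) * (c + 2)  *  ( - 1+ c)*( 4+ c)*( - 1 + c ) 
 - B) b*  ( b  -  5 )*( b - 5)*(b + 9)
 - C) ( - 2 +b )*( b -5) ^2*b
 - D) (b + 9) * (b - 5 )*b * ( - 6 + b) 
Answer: B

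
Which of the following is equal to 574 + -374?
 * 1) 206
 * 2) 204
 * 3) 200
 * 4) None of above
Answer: 3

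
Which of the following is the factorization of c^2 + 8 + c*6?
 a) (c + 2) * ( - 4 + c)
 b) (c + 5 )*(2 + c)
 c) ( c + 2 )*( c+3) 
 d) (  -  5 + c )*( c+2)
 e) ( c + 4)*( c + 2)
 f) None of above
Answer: e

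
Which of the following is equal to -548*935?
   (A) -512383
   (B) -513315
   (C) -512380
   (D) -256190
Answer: C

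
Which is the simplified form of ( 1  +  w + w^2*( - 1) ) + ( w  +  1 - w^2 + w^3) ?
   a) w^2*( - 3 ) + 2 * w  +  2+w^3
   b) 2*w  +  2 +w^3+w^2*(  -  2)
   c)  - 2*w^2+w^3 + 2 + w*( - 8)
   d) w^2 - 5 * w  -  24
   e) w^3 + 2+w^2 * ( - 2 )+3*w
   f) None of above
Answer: b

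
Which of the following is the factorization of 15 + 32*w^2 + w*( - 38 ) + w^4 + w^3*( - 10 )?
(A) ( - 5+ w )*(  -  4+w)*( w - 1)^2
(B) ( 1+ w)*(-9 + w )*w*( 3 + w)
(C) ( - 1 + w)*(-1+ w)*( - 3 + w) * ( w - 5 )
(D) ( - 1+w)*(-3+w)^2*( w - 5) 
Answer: C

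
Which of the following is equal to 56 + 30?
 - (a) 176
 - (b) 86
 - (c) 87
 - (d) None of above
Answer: b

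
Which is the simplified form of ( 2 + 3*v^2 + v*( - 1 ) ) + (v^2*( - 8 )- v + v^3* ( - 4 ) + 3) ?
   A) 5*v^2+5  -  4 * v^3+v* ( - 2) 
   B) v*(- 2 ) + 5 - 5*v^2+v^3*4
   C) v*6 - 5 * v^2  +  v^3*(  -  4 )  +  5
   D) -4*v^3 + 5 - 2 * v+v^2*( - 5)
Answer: D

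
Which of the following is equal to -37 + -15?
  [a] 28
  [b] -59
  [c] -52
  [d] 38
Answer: c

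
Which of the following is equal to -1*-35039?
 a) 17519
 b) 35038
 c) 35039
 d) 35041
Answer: c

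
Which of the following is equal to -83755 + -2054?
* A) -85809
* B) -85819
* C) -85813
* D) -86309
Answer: A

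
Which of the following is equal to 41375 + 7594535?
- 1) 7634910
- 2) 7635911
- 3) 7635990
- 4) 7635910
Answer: 4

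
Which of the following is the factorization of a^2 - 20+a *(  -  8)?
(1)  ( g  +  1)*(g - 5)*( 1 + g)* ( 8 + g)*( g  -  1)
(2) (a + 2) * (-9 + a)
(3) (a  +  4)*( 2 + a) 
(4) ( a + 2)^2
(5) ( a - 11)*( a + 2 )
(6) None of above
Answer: 6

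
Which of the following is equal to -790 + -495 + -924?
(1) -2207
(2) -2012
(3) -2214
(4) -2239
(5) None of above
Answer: 5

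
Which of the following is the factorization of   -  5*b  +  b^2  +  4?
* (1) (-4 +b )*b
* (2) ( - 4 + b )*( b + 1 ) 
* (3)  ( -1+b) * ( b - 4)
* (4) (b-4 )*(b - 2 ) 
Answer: 3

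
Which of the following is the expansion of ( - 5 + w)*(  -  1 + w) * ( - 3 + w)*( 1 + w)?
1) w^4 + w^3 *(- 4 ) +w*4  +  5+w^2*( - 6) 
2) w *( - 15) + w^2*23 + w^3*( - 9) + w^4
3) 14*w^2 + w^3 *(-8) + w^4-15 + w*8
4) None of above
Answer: 3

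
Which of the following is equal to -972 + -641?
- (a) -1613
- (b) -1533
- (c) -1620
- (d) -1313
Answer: a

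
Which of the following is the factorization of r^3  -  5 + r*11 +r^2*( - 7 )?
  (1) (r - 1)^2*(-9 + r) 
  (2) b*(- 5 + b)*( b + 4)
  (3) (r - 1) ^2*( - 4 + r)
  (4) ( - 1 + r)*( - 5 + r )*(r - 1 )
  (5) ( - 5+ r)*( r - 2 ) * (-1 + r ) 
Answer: 4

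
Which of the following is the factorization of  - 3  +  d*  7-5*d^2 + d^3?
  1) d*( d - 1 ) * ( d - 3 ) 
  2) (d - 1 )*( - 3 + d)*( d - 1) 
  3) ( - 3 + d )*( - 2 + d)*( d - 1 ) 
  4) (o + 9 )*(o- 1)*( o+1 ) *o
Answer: 2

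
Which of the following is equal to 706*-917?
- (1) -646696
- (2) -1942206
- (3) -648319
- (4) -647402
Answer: 4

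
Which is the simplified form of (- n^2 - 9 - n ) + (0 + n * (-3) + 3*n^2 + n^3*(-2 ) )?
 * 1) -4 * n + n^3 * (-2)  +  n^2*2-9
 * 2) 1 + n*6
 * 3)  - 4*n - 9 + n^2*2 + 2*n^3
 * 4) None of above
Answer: 1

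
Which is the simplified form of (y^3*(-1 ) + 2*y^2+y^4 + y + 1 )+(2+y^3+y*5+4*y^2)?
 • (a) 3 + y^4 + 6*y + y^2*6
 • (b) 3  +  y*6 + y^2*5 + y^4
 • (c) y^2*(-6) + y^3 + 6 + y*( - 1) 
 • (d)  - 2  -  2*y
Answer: a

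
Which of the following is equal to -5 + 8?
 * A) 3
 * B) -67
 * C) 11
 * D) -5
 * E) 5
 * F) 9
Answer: A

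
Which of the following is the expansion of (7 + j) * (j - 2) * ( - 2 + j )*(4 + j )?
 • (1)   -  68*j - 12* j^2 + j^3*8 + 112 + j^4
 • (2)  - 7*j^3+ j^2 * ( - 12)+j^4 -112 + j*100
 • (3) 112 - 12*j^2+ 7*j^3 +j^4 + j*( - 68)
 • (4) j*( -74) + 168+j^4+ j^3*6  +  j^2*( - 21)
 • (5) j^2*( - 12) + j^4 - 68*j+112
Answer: 3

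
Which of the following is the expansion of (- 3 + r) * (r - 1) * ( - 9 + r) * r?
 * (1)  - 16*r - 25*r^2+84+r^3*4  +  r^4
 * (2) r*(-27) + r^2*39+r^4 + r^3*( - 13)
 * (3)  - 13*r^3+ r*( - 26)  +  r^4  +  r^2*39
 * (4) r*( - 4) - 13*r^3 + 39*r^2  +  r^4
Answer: 2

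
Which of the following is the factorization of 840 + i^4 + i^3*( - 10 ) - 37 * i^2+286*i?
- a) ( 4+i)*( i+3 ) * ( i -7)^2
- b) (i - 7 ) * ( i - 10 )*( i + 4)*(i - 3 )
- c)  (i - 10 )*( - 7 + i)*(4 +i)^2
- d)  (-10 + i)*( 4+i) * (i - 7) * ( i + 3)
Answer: d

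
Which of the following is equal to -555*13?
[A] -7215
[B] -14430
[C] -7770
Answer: A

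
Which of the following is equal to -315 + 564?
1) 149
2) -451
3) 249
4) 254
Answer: 3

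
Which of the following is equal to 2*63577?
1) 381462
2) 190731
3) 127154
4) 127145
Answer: 3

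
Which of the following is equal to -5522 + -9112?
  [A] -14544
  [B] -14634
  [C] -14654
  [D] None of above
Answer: B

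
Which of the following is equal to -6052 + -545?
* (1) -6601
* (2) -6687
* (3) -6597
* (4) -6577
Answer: 3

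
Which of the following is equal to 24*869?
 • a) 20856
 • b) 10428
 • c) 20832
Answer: a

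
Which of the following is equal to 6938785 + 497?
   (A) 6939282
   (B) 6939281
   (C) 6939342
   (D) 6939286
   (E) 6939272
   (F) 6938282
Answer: A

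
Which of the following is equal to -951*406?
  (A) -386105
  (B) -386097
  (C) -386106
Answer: C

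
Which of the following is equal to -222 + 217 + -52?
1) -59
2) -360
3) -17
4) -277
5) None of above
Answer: 5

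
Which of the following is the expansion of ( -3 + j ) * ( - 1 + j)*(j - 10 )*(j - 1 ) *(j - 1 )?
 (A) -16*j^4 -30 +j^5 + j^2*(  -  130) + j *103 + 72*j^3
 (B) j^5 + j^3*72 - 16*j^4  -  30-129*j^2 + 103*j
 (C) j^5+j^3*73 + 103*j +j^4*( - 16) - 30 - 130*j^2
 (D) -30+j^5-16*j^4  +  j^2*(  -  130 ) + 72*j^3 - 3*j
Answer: A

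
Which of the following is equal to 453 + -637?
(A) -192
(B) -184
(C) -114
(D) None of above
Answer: B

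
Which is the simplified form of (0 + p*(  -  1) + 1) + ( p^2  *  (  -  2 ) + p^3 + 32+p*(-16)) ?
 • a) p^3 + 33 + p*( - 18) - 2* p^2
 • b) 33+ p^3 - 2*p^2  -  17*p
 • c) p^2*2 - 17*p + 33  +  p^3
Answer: b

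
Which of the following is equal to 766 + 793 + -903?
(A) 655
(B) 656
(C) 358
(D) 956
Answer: B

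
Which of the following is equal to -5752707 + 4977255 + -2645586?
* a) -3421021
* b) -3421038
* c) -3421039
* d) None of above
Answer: b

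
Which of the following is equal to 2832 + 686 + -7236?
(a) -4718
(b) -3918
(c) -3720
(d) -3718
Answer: d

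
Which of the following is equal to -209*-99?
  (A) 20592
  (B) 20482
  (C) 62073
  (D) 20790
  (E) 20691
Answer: E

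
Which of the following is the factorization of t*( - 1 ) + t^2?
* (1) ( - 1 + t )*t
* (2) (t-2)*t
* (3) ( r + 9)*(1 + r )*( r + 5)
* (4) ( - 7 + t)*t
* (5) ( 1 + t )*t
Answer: 1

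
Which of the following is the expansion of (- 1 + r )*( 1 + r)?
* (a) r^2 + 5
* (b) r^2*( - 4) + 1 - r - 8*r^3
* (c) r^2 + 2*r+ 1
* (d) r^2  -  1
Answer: d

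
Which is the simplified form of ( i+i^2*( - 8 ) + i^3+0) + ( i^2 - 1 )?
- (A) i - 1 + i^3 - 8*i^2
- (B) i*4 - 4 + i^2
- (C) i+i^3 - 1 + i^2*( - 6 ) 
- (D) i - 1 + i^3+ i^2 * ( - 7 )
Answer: D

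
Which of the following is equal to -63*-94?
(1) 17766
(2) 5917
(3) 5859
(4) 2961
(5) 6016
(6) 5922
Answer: 6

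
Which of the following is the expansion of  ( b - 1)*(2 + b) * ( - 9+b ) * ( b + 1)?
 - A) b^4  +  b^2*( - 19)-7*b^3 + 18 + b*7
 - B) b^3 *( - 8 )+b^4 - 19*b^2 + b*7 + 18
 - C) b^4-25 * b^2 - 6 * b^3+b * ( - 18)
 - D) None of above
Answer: A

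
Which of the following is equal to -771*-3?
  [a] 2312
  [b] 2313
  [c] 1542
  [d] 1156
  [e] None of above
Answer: b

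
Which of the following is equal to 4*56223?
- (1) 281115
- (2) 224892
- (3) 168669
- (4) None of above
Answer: 2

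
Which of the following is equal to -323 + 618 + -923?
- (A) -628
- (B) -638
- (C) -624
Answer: A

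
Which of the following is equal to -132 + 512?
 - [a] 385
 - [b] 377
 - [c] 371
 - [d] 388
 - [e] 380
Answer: e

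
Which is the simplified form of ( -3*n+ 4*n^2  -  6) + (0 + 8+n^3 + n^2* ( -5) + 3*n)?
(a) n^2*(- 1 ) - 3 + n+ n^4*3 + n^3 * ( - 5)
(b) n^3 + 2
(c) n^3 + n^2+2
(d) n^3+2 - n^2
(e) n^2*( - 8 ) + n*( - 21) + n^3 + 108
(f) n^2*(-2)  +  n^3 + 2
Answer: d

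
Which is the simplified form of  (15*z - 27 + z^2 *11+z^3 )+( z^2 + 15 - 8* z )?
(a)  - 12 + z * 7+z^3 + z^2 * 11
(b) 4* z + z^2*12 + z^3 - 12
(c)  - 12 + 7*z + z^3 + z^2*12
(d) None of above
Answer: c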